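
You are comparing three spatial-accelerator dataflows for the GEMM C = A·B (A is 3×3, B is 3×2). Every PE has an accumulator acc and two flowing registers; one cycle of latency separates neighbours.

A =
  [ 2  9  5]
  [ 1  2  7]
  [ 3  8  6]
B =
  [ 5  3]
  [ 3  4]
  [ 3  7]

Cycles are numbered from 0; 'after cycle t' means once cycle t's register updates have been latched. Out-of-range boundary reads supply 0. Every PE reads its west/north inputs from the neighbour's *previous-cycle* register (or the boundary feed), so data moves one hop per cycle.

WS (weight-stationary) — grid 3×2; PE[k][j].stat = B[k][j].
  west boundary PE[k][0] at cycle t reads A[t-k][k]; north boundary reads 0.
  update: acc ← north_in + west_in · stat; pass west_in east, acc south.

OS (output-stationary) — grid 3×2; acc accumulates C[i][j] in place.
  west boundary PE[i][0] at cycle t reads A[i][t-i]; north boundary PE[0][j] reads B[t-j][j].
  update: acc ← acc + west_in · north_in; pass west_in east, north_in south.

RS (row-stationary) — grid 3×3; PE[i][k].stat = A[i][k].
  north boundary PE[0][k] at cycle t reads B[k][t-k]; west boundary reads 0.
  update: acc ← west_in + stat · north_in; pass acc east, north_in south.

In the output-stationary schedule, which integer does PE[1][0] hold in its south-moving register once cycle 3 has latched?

register = 3

OS (3×2). Following PE[1][0] plus its west/north inputs:
  c0 r0c0: 10 / 2 / 5
  c0 r1c0: 0 / 0 / 0
  c1 r0c0: 37 / 9 / 3
  c1 r1c0: 5 / 1 / 5
  c2 r0c0: 52 / 5 / 3
  c2 r1c0: 11 / 2 / 3
  c3 r0c0: 52 / 0 / 0
  c3 r1c0: 32 / 7 / 3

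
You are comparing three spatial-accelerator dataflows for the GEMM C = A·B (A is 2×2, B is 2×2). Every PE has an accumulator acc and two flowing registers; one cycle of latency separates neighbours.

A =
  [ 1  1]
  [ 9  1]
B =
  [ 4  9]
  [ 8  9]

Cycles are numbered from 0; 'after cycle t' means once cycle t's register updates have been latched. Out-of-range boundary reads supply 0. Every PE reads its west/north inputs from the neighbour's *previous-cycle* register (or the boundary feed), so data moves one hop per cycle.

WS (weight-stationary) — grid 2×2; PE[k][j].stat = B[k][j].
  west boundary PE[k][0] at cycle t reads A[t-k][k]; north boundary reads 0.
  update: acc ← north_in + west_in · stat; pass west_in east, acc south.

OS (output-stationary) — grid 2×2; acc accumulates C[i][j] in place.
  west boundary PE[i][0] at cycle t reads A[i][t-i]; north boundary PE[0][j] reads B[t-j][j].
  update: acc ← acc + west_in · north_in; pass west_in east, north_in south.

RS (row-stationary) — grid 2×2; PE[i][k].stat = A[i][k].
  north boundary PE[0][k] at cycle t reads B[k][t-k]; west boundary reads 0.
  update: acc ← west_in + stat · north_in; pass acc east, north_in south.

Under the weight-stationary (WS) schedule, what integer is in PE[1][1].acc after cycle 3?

WS 2×2: PE[1][1] cycle-by-cycle (with neighbour feeds):
  0: (0,1).acc=0  regs=<0,0>
  0: (1,0).acc=0  regs=<0,0>
  0: (1,1).acc=0  regs=<0,0>
  1: (0,1).acc=9  regs=<1,9>
  1: (1,0).acc=12  regs=<1,12>
  1: (1,1).acc=0  regs=<0,0>
  2: (0,1).acc=81  regs=<9,81>
  2: (1,0).acc=44  regs=<1,44>
  2: (1,1).acc=18  regs=<1,18>
  3: (0,1).acc=0  regs=<0,0>
  3: (1,0).acc=0  regs=<0,0>
  3: (1,1).acc=90  regs=<1,90>

PE[1][1].acc = 90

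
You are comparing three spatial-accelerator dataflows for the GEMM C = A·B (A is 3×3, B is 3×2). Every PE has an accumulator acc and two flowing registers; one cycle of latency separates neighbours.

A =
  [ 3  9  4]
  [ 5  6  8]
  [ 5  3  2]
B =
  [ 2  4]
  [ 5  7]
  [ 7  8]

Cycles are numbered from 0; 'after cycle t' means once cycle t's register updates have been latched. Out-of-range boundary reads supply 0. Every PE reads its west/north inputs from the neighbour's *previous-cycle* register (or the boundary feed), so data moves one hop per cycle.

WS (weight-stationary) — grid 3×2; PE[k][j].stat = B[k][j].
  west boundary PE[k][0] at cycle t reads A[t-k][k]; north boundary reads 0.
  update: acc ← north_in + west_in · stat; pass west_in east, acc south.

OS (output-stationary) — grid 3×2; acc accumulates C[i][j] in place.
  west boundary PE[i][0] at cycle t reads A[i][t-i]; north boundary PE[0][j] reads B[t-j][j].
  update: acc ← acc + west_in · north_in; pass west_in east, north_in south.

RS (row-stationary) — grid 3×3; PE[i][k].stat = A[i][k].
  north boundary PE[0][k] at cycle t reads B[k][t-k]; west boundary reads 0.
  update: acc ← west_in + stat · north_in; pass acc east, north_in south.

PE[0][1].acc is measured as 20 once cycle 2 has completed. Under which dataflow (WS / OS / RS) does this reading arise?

dataflow = WS

— WS: 3×2; PE[0][1] trace:
  step 0 · PE0,1: acc=0; fwd→0 fwd↓0
  step 1 · PE0,1: acc=12; fwd→3 fwd↓12
  step 2 · PE0,1: acc=20; fwd→5 fwd↓20
— OS: 3×2; PE[0][1] trace:
  step 0 · PE0,1: acc=0; fwd→0 fwd↓0
  step 1 · PE0,1: acc=12; fwd→3 fwd↓4
  step 2 · PE0,1: acc=75; fwd→9 fwd↓7
— RS: 3×3; PE[0][1] trace:
  step 0 · PE0,1: acc=0; fwd→0 fwd↓0
  step 1 · PE0,1: acc=51; fwd→51 fwd↓5
  step 2 · PE0,1: acc=75; fwd→75 fwd↓7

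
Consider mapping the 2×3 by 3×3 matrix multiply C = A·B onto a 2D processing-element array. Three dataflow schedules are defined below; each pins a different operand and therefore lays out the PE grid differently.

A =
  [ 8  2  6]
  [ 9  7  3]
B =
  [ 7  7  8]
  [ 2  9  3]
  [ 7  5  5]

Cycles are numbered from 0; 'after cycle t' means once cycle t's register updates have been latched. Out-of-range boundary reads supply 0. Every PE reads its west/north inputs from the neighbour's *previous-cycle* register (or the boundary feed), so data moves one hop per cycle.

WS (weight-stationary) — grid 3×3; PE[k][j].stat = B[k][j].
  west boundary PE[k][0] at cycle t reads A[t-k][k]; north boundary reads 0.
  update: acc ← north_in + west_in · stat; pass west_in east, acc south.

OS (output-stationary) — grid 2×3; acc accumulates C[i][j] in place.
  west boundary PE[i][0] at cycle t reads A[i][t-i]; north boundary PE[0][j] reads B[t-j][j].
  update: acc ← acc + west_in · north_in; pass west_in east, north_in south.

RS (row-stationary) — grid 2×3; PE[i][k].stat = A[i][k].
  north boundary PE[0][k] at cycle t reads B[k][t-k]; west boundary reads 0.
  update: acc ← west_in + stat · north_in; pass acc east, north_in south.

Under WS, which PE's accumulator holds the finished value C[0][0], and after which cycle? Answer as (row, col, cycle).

WS: C[0][0] accumulates in PE[2][0]:
  step 0 · PE2,0: acc=0; fwd→0 fwd↓0
  step 1 · PE2,0: acc=0; fwd→0 fwd↓0
  step 2 · PE2,0: acc=102; fwd→6 fwd↓102

(row, col, cycle) = (2, 0, 2)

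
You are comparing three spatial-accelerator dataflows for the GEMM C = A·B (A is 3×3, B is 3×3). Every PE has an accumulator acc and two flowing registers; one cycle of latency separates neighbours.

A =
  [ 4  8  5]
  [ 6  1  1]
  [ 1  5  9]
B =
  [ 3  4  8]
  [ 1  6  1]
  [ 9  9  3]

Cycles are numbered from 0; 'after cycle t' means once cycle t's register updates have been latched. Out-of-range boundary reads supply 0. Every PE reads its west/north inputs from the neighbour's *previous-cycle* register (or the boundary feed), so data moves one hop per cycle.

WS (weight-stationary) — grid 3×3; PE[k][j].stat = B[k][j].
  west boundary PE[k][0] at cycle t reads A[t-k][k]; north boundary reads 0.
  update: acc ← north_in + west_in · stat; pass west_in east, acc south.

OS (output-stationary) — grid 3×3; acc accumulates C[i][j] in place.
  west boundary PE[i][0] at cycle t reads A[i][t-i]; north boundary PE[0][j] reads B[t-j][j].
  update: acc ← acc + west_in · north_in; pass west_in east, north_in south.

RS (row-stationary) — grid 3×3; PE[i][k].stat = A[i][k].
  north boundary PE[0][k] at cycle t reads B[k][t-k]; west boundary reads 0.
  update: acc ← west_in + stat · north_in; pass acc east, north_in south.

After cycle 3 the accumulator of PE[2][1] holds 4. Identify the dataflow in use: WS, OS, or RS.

dataflow = OS

WS [3×3] PE[2][1] across cycles:
  cycle 0: PE[2][1] → acc 0, east 0, south 0
  cycle 1: PE[2][1] → acc 0, east 0, south 0
  cycle 2: PE[2][1] → acc 0, east 0, south 0
  cycle 3: PE[2][1] → acc 109, east 5, south 109
OS [3×3] PE[2][1] across cycles:
  cycle 0: PE[2][1] → acc 0, east 0, south 0
  cycle 1: PE[2][1] → acc 0, east 0, south 0
  cycle 2: PE[2][1] → acc 0, east 0, south 0
  cycle 3: PE[2][1] → acc 4, east 1, south 4
RS [3×3] PE[2][1] across cycles:
  cycle 0: PE[2][1] → acc 0, east 0, south 0
  cycle 1: PE[2][1] → acc 0, east 0, south 0
  cycle 2: PE[2][1] → acc 0, east 0, south 0
  cycle 3: PE[2][1] → acc 8, east 8, south 1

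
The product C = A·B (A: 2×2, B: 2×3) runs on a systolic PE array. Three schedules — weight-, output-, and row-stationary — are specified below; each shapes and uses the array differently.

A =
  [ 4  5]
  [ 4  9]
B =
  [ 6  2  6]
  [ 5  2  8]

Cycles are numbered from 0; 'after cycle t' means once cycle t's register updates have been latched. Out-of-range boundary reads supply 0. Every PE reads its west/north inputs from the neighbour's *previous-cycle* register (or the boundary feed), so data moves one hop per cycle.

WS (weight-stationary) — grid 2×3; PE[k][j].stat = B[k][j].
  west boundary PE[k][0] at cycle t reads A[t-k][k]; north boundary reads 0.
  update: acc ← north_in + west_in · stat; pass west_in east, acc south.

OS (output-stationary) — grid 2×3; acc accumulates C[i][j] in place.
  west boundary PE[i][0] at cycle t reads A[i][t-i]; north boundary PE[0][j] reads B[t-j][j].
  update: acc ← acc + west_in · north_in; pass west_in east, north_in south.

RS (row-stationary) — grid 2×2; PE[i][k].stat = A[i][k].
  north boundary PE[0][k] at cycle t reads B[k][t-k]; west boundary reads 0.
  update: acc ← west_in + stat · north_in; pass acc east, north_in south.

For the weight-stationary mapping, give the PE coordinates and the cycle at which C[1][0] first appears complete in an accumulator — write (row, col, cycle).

(row, col, cycle) = (1, 0, 2)

Under WS, C[1][0] lands at PE[1][0]:
  t=0 PE[1][0]: acc=0 h=0 v=0
  t=1 PE[1][0]: acc=49 h=5 v=49
  t=2 PE[1][0]: acc=69 h=9 v=69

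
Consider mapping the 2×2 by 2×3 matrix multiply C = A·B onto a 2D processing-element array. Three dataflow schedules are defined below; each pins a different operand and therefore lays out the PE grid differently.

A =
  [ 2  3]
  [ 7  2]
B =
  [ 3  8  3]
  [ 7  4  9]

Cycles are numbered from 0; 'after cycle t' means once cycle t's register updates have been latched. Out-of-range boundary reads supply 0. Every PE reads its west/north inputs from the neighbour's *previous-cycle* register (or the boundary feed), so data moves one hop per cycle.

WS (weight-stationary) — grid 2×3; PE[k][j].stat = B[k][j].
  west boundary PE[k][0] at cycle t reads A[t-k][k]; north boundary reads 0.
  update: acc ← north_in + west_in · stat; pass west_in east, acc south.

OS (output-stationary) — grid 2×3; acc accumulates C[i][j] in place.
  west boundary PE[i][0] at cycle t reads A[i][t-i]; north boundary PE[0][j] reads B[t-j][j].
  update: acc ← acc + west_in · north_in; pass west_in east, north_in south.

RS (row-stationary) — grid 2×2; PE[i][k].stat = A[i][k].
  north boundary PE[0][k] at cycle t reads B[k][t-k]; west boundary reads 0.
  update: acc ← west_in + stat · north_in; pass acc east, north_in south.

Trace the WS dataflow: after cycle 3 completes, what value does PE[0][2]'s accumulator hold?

PE[0][2].acc = 21

Tracing WS — 2×3 array, target PE[0][2]:
  step 0 · PE0,1: acc=0; fwd→0 fwd↓0
  step 0 · PE0,2: acc=0; fwd→0 fwd↓0
  step 1 · PE0,1: acc=16; fwd→2 fwd↓16
  step 1 · PE0,2: acc=0; fwd→0 fwd↓0
  step 2 · PE0,1: acc=56; fwd→7 fwd↓56
  step 2 · PE0,2: acc=6; fwd→2 fwd↓6
  step 3 · PE0,1: acc=0; fwd→0 fwd↓0
  step 3 · PE0,2: acc=21; fwd→7 fwd↓21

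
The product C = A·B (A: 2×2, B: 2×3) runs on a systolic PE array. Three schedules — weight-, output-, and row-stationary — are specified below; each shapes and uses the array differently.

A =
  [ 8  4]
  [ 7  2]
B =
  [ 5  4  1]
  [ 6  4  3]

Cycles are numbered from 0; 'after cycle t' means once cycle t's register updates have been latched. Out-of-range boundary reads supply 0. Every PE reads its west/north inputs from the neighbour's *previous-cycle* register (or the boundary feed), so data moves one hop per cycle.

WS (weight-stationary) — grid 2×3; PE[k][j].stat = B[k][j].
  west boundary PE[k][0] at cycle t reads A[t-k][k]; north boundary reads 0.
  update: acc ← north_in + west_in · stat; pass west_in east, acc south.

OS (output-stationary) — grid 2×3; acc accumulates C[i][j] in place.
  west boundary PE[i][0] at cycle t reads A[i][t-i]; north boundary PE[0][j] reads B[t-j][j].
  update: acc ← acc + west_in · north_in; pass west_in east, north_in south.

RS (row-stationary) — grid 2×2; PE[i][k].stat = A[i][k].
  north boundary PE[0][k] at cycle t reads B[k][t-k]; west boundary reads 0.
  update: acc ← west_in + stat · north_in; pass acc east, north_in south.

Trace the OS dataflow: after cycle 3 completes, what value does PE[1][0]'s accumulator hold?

PE[1][0].acc = 47

OS 2×3: PE[1][0] cycle-by-cycle (with neighbour feeds):
  cycle 0: PE[0][0] → acc 40, east 8, south 5
  cycle 0: PE[1][0] → acc 0, east 0, south 0
  cycle 1: PE[0][0] → acc 64, east 4, south 6
  cycle 1: PE[1][0] → acc 35, east 7, south 5
  cycle 2: PE[0][0] → acc 64, east 0, south 0
  cycle 2: PE[1][0] → acc 47, east 2, south 6
  cycle 3: PE[0][0] → acc 64, east 0, south 0
  cycle 3: PE[1][0] → acc 47, east 0, south 0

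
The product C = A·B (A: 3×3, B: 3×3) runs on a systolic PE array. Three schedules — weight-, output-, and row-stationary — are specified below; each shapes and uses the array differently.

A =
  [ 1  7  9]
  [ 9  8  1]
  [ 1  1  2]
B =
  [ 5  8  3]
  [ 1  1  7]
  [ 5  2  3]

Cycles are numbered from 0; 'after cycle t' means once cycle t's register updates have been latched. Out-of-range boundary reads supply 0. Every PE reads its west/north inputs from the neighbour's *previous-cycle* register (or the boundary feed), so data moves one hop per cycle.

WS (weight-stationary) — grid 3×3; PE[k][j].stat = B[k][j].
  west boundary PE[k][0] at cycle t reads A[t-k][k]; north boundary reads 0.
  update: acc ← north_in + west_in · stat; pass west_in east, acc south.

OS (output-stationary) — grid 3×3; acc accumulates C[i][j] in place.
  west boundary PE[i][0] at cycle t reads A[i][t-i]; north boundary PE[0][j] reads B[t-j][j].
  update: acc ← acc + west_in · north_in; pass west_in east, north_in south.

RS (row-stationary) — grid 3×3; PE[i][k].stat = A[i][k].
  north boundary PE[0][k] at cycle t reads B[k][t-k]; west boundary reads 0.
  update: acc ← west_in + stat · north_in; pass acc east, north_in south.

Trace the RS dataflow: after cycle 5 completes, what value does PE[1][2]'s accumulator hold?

PE[1][2].acc = 86

Tracing RS — 3×3 array, target PE[1][2]:
  @0  [0,2]  acc 0  |  →0  ↓0
  @0  [1,1]  acc 0  |  →0  ↓0
  @0  [1,2]  acc 0  |  →0  ↓0
  @1  [0,2]  acc 0  |  →0  ↓0
  @1  [1,1]  acc 0  |  →0  ↓0
  @1  [1,2]  acc 0  |  →0  ↓0
  @2  [0,2]  acc 57  |  →57  ↓5
  @2  [1,1]  acc 53  |  →53  ↓1
  @2  [1,2]  acc 0  |  →0  ↓0
  @3  [0,2]  acc 33  |  →33  ↓2
  @3  [1,1]  acc 80  |  →80  ↓1
  @3  [1,2]  acc 58  |  →58  ↓5
  @4  [0,2]  acc 79  |  →79  ↓3
  @4  [1,1]  acc 83  |  →83  ↓7
  @4  [1,2]  acc 82  |  →82  ↓2
  @5  [0,2]  acc 0  |  →0  ↓0
  @5  [1,1]  acc 0  |  →0  ↓0
  @5  [1,2]  acc 86  |  →86  ↓3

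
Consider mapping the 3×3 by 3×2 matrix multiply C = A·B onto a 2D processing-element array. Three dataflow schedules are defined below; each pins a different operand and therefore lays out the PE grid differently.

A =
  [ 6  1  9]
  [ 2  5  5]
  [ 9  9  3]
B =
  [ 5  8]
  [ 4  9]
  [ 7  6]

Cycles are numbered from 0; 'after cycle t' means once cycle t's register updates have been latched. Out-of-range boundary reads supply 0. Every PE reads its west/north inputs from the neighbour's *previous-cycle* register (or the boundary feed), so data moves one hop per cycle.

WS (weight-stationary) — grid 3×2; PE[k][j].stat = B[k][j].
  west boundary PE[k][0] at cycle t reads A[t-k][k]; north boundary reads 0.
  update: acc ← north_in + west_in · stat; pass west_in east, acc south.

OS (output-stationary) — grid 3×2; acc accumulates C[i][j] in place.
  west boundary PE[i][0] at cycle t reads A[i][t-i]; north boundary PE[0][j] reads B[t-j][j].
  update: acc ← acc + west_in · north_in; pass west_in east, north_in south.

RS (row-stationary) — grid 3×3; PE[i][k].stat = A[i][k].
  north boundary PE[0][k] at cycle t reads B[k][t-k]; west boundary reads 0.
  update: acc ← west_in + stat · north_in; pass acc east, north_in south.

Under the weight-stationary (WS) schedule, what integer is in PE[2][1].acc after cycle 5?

Tracing WS — 3×2 array, target PE[2][1]:
  0: (1,1).acc=0  regs=<0,0>
  0: (2,0).acc=0  regs=<0,0>
  0: (2,1).acc=0  regs=<0,0>
  1: (1,1).acc=0  regs=<0,0>
  1: (2,0).acc=0  regs=<0,0>
  1: (2,1).acc=0  regs=<0,0>
  2: (1,1).acc=57  regs=<1,57>
  2: (2,0).acc=97  regs=<9,97>
  2: (2,1).acc=0  regs=<0,0>
  3: (1,1).acc=61  regs=<5,61>
  3: (2,0).acc=65  regs=<5,65>
  3: (2,1).acc=111  regs=<9,111>
  4: (1,1).acc=153  regs=<9,153>
  4: (2,0).acc=102  regs=<3,102>
  4: (2,1).acc=91  regs=<5,91>
  5: (1,1).acc=0  regs=<0,0>
  5: (2,0).acc=0  regs=<0,0>
  5: (2,1).acc=171  regs=<3,171>

PE[2][1].acc = 171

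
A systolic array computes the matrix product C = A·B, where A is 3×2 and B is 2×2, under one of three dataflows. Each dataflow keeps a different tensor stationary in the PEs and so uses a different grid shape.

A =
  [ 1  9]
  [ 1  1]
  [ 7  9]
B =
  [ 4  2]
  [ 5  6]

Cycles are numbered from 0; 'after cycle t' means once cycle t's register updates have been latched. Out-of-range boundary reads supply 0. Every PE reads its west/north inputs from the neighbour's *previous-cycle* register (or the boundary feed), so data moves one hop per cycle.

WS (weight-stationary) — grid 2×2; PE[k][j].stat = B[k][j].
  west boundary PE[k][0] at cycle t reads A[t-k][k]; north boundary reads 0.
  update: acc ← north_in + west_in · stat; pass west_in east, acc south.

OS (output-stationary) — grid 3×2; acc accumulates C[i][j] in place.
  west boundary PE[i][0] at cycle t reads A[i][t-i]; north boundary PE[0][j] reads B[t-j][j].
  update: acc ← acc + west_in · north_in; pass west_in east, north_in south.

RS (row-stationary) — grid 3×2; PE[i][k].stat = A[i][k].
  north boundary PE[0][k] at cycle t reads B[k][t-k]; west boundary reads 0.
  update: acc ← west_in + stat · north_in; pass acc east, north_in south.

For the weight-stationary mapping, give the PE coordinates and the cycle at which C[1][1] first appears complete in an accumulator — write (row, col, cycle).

Under WS, C[1][1] lands at PE[1][1]:
  [0] (1,1) acc=0 (h:0 v:0)
  [1] (1,1) acc=0 (h:0 v:0)
  [2] (1,1) acc=56 (h:9 v:56)
  [3] (1,1) acc=8 (h:1 v:8)

(row, col, cycle) = (1, 1, 3)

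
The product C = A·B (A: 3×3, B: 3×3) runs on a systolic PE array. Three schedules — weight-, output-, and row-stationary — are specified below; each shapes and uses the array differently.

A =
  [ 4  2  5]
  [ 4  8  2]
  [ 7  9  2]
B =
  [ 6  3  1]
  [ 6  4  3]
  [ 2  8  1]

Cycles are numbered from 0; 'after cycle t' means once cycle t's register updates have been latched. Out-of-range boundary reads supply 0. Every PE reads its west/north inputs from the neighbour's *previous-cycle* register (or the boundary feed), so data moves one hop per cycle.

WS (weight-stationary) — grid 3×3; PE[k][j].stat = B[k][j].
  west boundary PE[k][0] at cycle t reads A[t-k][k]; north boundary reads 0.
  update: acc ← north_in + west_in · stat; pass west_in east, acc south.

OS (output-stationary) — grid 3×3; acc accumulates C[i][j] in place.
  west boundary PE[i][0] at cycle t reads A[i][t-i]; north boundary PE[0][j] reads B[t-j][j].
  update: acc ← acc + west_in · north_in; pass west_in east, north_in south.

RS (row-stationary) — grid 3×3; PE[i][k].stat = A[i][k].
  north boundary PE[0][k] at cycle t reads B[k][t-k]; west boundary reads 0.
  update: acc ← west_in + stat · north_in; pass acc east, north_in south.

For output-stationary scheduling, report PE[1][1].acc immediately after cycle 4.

PE[1][1].acc = 60

Tracing OS — 3×3 array, target PE[1][1]:
  t=0 PE[0][1]: acc=0 h=0 v=0
  t=0 PE[1][0]: acc=0 h=0 v=0
  t=0 PE[1][1]: acc=0 h=0 v=0
  t=1 PE[0][1]: acc=12 h=4 v=3
  t=1 PE[1][0]: acc=24 h=4 v=6
  t=1 PE[1][1]: acc=0 h=0 v=0
  t=2 PE[0][1]: acc=20 h=2 v=4
  t=2 PE[1][0]: acc=72 h=8 v=6
  t=2 PE[1][1]: acc=12 h=4 v=3
  t=3 PE[0][1]: acc=60 h=5 v=8
  t=3 PE[1][0]: acc=76 h=2 v=2
  t=3 PE[1][1]: acc=44 h=8 v=4
  t=4 PE[0][1]: acc=60 h=0 v=0
  t=4 PE[1][0]: acc=76 h=0 v=0
  t=4 PE[1][1]: acc=60 h=2 v=8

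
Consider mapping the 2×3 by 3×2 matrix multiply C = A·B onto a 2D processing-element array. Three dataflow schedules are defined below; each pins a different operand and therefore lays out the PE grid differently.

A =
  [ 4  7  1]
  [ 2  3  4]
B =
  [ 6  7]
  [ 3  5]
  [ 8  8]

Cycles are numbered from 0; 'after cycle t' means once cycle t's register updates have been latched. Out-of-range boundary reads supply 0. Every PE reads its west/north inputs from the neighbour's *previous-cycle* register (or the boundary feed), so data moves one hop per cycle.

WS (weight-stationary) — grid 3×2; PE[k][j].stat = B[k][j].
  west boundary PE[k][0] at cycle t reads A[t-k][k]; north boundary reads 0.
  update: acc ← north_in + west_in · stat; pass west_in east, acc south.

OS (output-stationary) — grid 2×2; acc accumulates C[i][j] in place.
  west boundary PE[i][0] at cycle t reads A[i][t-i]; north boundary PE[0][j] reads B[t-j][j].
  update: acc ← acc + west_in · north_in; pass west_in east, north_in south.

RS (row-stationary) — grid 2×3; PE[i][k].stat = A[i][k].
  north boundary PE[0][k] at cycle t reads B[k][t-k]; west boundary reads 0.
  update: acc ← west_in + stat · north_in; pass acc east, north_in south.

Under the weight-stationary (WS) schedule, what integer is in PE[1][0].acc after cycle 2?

PE[1][0].acc = 21

WS on a 3×2 grid — tracing PE[1][0] and its feeders:
  cycle 0: PE[0][0] → acc 24, east 4, south 24
  cycle 0: PE[1][0] → acc 0, east 0, south 0
  cycle 1: PE[0][0] → acc 12, east 2, south 12
  cycle 1: PE[1][0] → acc 45, east 7, south 45
  cycle 2: PE[0][0] → acc 0, east 0, south 0
  cycle 2: PE[1][0] → acc 21, east 3, south 21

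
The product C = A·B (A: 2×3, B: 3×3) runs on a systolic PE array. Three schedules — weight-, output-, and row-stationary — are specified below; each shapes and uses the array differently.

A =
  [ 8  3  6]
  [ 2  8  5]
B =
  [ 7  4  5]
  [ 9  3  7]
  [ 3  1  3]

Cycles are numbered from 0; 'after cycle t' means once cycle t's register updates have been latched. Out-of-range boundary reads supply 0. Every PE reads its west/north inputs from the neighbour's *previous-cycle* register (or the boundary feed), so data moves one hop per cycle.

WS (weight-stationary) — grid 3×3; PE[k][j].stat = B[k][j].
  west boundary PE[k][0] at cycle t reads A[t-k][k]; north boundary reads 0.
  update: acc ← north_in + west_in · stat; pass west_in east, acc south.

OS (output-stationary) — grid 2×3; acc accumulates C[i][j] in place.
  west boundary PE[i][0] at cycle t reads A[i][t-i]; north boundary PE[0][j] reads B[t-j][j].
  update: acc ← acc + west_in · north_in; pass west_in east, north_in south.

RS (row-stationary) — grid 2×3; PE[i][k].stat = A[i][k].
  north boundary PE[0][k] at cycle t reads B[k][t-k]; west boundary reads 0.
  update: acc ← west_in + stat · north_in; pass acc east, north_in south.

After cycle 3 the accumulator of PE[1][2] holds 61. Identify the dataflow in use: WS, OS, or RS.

WS (3×3 grid), PE[1][2]:
  cycle 0: PE[1][2] → acc 0, east 0, south 0
  cycle 1: PE[1][2] → acc 0, east 0, south 0
  cycle 2: PE[1][2] → acc 0, east 0, south 0
  cycle 3: PE[1][2] → acc 61, east 3, south 61
OS (2×3 grid), PE[1][2]:
  cycle 0: PE[1][2] → acc 0, east 0, south 0
  cycle 1: PE[1][2] → acc 0, east 0, south 0
  cycle 2: PE[1][2] → acc 0, east 0, south 0
  cycle 3: PE[1][2] → acc 10, east 2, south 5
RS (2×3 grid), PE[1][2]:
  cycle 0: PE[1][2] → acc 0, east 0, south 0
  cycle 1: PE[1][2] → acc 0, east 0, south 0
  cycle 2: PE[1][2] → acc 0, east 0, south 0
  cycle 3: PE[1][2] → acc 101, east 101, south 3

dataflow = WS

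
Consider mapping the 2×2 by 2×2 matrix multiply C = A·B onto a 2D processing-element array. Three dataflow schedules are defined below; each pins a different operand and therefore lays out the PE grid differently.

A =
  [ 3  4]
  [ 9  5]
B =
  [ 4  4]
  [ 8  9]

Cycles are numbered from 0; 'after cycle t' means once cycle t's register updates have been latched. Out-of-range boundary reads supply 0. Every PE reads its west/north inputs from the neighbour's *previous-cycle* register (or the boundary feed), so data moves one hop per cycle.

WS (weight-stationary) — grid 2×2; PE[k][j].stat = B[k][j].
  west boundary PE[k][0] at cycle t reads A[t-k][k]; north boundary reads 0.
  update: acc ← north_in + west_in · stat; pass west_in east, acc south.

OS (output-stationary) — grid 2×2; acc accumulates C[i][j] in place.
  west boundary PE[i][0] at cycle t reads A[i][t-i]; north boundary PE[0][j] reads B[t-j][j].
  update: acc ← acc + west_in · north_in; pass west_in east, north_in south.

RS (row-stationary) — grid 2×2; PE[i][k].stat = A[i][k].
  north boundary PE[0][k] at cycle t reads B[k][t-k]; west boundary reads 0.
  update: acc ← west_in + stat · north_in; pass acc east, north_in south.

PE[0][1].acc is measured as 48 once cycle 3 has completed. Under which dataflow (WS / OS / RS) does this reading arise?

WS [2×2] PE[0][1] across cycles:
  t=0 PE[0][1]: acc=0 h=0 v=0
  t=1 PE[0][1]: acc=12 h=3 v=12
  t=2 PE[0][1]: acc=36 h=9 v=36
  t=3 PE[0][1]: acc=0 h=0 v=0
OS [2×2] PE[0][1] across cycles:
  t=0 PE[0][1]: acc=0 h=0 v=0
  t=1 PE[0][1]: acc=12 h=3 v=4
  t=2 PE[0][1]: acc=48 h=4 v=9
  t=3 PE[0][1]: acc=48 h=0 v=0
RS [2×2] PE[0][1] across cycles:
  t=0 PE[0][1]: acc=0 h=0 v=0
  t=1 PE[0][1]: acc=44 h=44 v=8
  t=2 PE[0][1]: acc=48 h=48 v=9
  t=3 PE[0][1]: acc=0 h=0 v=0

dataflow = OS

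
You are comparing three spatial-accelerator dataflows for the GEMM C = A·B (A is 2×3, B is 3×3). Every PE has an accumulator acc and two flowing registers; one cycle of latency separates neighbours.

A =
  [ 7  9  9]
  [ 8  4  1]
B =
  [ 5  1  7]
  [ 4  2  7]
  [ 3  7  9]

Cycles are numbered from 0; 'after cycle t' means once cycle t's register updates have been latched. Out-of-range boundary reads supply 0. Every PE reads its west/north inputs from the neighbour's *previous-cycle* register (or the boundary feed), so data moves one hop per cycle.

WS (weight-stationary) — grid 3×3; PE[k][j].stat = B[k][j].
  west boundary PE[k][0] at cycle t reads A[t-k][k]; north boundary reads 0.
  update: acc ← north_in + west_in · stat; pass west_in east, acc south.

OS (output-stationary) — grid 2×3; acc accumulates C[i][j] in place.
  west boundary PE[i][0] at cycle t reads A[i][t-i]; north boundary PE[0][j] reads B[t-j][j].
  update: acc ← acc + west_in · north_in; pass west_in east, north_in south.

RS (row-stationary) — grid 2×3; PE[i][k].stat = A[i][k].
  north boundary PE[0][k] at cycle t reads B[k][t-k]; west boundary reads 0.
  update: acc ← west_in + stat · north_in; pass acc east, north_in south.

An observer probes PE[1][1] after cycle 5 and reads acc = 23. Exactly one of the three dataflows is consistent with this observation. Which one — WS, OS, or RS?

dataflow = OS

Under WS (3×3), PE[1][1]:
  [0] (1,1) acc=0 (h:0 v:0)
  [1] (1,1) acc=0 (h:0 v:0)
  [2] (1,1) acc=25 (h:9 v:25)
  [3] (1,1) acc=16 (h:4 v:16)
  [4] (1,1) acc=0 (h:0 v:0)
  [5] (1,1) acc=0 (h:0 v:0)
Under OS (2×3), PE[1][1]:
  [0] (1,1) acc=0 (h:0 v:0)
  [1] (1,1) acc=0 (h:0 v:0)
  [2] (1,1) acc=8 (h:8 v:1)
  [3] (1,1) acc=16 (h:4 v:2)
  [4] (1,1) acc=23 (h:1 v:7)
  [5] (1,1) acc=23 (h:0 v:0)
Under RS (2×3), PE[1][1]:
  [0] (1,1) acc=0 (h:0 v:0)
  [1] (1,1) acc=0 (h:0 v:0)
  [2] (1,1) acc=56 (h:56 v:4)
  [3] (1,1) acc=16 (h:16 v:2)
  [4] (1,1) acc=84 (h:84 v:7)
  [5] (1,1) acc=0 (h:0 v:0)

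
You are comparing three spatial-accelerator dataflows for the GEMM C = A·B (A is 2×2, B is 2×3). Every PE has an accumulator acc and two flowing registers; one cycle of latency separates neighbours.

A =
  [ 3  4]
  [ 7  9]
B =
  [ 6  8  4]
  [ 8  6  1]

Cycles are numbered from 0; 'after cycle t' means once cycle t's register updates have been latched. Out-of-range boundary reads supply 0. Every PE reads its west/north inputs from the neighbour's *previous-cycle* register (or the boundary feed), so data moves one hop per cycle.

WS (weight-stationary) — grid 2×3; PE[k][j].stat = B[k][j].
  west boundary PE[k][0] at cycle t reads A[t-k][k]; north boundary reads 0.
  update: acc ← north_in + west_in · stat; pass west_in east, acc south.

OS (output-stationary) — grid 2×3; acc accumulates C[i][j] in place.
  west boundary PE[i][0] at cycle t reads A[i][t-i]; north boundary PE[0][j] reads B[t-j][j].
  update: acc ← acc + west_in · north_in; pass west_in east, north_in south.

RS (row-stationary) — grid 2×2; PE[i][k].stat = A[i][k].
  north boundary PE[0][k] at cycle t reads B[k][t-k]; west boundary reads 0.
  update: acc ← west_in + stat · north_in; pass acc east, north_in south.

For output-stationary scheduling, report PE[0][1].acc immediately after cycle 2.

OS (2×3). Following PE[0][1] plus its west/north inputs:
  [0] (0,0) acc=18 (h:3 v:6)
  [0] (0,1) acc=0 (h:0 v:0)
  [1] (0,0) acc=50 (h:4 v:8)
  [1] (0,1) acc=24 (h:3 v:8)
  [2] (0,0) acc=50 (h:0 v:0)
  [2] (0,1) acc=48 (h:4 v:6)

PE[0][1].acc = 48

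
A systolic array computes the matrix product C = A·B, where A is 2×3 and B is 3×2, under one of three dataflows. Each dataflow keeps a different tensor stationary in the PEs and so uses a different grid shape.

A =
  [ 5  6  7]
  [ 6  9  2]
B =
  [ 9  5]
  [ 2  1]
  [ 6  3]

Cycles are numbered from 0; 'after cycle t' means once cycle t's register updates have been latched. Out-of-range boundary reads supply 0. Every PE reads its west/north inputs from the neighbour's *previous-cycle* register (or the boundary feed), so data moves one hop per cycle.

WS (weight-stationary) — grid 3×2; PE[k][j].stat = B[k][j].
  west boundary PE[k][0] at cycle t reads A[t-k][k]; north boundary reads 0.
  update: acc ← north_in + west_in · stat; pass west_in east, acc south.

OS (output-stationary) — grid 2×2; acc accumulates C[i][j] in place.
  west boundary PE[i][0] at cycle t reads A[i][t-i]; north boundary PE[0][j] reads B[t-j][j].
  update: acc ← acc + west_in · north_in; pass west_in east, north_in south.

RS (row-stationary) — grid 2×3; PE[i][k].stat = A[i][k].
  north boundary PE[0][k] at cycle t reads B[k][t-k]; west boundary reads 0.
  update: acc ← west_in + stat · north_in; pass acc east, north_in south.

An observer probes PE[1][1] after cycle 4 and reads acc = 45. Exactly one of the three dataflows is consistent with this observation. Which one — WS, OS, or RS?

Under WS (3×2), PE[1][1]:
  after 0 — PE[1][1] acc=0, pass-E 0, pass-S 0
  after 1 — PE[1][1] acc=0, pass-E 0, pass-S 0
  after 2 — PE[1][1] acc=31, pass-E 6, pass-S 31
  after 3 — PE[1][1] acc=39, pass-E 9, pass-S 39
  after 4 — PE[1][1] acc=0, pass-E 0, pass-S 0
Under OS (2×2), PE[1][1]:
  after 0 — PE[1][1] acc=0, pass-E 0, pass-S 0
  after 1 — PE[1][1] acc=0, pass-E 0, pass-S 0
  after 2 — PE[1][1] acc=30, pass-E 6, pass-S 5
  after 3 — PE[1][1] acc=39, pass-E 9, pass-S 1
  after 4 — PE[1][1] acc=45, pass-E 2, pass-S 3
Under RS (2×3), PE[1][1]:
  after 0 — PE[1][1] acc=0, pass-E 0, pass-S 0
  after 1 — PE[1][1] acc=0, pass-E 0, pass-S 0
  after 2 — PE[1][1] acc=72, pass-E 72, pass-S 2
  after 3 — PE[1][1] acc=39, pass-E 39, pass-S 1
  after 4 — PE[1][1] acc=0, pass-E 0, pass-S 0

dataflow = OS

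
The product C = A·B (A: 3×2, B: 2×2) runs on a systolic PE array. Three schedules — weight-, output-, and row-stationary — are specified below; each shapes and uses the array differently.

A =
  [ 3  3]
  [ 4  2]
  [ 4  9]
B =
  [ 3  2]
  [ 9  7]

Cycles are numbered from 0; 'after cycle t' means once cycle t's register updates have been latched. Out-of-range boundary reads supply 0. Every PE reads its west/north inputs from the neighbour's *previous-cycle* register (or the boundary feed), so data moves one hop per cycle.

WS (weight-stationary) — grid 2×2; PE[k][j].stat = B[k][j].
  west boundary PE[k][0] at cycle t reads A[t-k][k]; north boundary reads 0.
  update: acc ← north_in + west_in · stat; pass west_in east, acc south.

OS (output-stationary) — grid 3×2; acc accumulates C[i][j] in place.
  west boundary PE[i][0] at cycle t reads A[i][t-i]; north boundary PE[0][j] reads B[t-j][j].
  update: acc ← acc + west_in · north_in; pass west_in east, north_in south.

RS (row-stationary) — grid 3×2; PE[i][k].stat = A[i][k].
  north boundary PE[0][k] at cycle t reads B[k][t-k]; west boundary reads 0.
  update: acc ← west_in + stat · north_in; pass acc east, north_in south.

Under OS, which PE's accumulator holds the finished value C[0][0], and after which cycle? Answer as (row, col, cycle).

(row, col, cycle) = (0, 0, 1)

Under OS, C[0][0] lands at PE[0][0]:
  c0 r0c0: 9 / 3 / 3
  c1 r0c0: 36 / 3 / 9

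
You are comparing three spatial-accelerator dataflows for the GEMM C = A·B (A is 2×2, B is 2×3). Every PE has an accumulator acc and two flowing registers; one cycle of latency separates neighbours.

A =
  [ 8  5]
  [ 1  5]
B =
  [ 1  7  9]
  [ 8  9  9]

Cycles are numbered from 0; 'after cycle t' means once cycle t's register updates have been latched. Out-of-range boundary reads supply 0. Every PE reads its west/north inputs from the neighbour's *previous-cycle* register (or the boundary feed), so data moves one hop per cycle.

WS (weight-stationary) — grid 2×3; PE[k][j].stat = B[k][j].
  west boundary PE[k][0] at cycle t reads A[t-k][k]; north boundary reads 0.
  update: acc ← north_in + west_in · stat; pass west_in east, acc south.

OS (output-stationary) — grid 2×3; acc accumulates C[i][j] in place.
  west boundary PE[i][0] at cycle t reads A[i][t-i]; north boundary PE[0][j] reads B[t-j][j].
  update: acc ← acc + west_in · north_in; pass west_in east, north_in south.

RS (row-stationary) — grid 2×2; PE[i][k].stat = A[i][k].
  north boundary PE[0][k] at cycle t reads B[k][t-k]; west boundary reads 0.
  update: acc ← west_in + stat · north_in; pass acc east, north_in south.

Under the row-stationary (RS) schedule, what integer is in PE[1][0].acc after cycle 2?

RS (2×2). Following PE[1][0] plus its west/north inputs:
  step 0 · PE0,0: acc=8; fwd→8 fwd↓1
  step 0 · PE1,0: acc=0; fwd→0 fwd↓0
  step 1 · PE0,0: acc=56; fwd→56 fwd↓7
  step 1 · PE1,0: acc=1; fwd→1 fwd↓1
  step 2 · PE0,0: acc=72; fwd→72 fwd↓9
  step 2 · PE1,0: acc=7; fwd→7 fwd↓7

PE[1][0].acc = 7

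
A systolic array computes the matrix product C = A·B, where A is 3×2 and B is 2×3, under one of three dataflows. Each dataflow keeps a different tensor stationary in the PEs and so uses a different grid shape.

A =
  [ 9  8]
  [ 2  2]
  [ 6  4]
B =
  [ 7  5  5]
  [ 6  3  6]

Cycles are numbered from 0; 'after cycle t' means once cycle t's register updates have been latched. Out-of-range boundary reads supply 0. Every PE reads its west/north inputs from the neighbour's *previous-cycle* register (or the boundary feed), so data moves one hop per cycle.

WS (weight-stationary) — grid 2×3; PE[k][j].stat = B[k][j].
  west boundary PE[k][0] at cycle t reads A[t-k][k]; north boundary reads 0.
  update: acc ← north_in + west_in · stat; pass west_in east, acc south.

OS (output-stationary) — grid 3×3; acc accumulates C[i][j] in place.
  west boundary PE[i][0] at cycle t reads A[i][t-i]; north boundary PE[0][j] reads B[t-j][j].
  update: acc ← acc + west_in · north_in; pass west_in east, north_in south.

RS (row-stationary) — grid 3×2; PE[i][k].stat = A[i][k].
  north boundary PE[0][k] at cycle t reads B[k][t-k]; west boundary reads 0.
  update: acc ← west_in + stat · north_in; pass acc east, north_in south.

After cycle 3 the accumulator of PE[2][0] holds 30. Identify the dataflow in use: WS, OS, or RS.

dataflow = RS

— WS: 2×3 array has no PE[2][0].
— OS: 3×3; PE[2][0] trace:
  step 0 · PE2,0: acc=0; fwd→0 fwd↓0
  step 1 · PE2,0: acc=0; fwd→0 fwd↓0
  step 2 · PE2,0: acc=42; fwd→6 fwd↓7
  step 3 · PE2,0: acc=66; fwd→4 fwd↓6
— RS: 3×2; PE[2][0] trace:
  step 0 · PE2,0: acc=0; fwd→0 fwd↓0
  step 1 · PE2,0: acc=0; fwd→0 fwd↓0
  step 2 · PE2,0: acc=42; fwd→42 fwd↓7
  step 3 · PE2,0: acc=30; fwd→30 fwd↓5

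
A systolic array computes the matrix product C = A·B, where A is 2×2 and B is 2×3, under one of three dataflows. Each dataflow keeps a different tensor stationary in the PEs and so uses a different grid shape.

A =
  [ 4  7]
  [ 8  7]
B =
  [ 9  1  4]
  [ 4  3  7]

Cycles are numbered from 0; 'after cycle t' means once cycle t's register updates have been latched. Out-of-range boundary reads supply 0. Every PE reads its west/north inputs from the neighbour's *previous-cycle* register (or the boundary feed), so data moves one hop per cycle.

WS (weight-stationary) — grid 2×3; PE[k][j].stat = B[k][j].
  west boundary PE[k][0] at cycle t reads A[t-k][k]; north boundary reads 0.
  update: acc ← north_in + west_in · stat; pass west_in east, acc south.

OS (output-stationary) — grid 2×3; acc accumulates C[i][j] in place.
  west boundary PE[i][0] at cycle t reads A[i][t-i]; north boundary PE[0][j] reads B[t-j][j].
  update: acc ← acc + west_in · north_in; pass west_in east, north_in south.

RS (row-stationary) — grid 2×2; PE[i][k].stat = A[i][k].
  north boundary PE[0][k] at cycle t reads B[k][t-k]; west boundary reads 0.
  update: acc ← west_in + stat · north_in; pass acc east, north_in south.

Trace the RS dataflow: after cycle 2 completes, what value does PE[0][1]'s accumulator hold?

RS (2×2). Following PE[0][1] plus its west/north inputs:
  t=0 PE[0][0]: acc=36 h=36 v=9
  t=0 PE[0][1]: acc=0 h=0 v=0
  t=1 PE[0][0]: acc=4 h=4 v=1
  t=1 PE[0][1]: acc=64 h=64 v=4
  t=2 PE[0][0]: acc=16 h=16 v=4
  t=2 PE[0][1]: acc=25 h=25 v=3

PE[0][1].acc = 25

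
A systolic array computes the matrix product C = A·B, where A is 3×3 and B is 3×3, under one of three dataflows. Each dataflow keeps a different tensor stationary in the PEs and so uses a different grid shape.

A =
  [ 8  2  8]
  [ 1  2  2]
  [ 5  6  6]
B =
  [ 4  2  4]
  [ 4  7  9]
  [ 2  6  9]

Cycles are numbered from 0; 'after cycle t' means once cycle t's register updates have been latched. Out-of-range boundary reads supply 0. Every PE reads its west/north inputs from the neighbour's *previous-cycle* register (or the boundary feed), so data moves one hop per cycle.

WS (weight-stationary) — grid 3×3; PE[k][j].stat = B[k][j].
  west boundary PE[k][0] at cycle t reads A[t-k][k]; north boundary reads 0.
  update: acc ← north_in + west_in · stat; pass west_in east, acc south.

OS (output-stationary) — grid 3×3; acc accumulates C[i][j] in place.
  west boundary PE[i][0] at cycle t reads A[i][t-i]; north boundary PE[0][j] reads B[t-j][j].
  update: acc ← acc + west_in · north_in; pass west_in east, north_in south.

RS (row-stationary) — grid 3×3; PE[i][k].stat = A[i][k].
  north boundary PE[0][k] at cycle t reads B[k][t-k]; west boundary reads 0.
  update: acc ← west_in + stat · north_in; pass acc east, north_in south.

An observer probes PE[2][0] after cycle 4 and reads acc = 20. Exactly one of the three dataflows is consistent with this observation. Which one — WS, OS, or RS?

Under WS (3×3), PE[2][0]:
  step 0 · PE2,0: acc=0; fwd→0 fwd↓0
  step 1 · PE2,0: acc=0; fwd→0 fwd↓0
  step 2 · PE2,0: acc=56; fwd→8 fwd↓56
  step 3 · PE2,0: acc=16; fwd→2 fwd↓16
  step 4 · PE2,0: acc=56; fwd→6 fwd↓56
Under OS (3×3), PE[2][0]:
  step 0 · PE2,0: acc=0; fwd→0 fwd↓0
  step 1 · PE2,0: acc=0; fwd→0 fwd↓0
  step 2 · PE2,0: acc=20; fwd→5 fwd↓4
  step 3 · PE2,0: acc=44; fwd→6 fwd↓4
  step 4 · PE2,0: acc=56; fwd→6 fwd↓2
Under RS (3×3), PE[2][0]:
  step 0 · PE2,0: acc=0; fwd→0 fwd↓0
  step 1 · PE2,0: acc=0; fwd→0 fwd↓0
  step 2 · PE2,0: acc=20; fwd→20 fwd↓4
  step 3 · PE2,0: acc=10; fwd→10 fwd↓2
  step 4 · PE2,0: acc=20; fwd→20 fwd↓4

dataflow = RS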